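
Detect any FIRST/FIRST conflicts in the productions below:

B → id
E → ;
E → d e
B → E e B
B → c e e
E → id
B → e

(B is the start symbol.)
Yes. B → id / B → E e B on { 'id' }

FIRST sets of the non-terminals at (or reachable through a nullable prefix from) the front of some alternative:
  FIRST(E) = { ';', 'd', 'id' }

Productions for B:
  B → id: FIRST = { 'id' }
  B → E e B: FIRST = { ';', 'd', 'id' }
  B → c e e: FIRST = { 'c' }
  B → e: FIRST = { 'e' }
Productions for E:
  E → ;: FIRST = { ';' }
  E → d e: FIRST = { 'd' }
  E → id: FIRST = { 'id' }

Conflict for B: B → id and B → E e B
  Overlap: { 'id' }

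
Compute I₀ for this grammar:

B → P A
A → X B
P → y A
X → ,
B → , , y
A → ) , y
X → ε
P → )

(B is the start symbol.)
First, augment the grammar with B' → B
I₀ = CLOSURE({ [B' → . B] }):
  [B' → . B] has the dot before B: add [B → . P A], [B → . , , y]
  [B → . P A] has the dot before P: add [P → . y A], [P → . )]
No further items can be added.

I₀ = { [B → . , , y], [B → . P A], [B' → . B], [P → . )], [P → . y A] }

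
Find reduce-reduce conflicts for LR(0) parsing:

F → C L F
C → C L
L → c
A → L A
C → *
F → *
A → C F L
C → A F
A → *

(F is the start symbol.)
Augment with F' → F and build the canonical LR(0) collection (I0 = CLOSURE({[F' → . F]}), then GOTO on every symbol after a dot until no new states appear). It has 16 states:
  I0: { [A → . *], [A → . C F L], [A → . L A], [C → . *], [C → . A F], [C → . C L], [F → . *], [F → . C L F], [F' → . F], [L → . c] }  — shift
  I1: { [A → * .], [C → * .], [F → * .] }  — 3 reduces
  I2: { [A → . *], [A → . C F L], [A → . L A], [C → . *], [C → . A F], [C → . C L], [C → A . F], [F → . *], [F → . C L F], [L → . c] }  — shift
  I3: { [A → . *], [A → . C F L], [A → . L A], [A → C . F L], [C → . *], [C → . A F], [C → . C L], [C → C . L], [F → . *], [F → . C L F], [F → C . L F], [L → . c] }  — shift
  I4: { [F' → F .] }  — accept
  I5: { [A → . *], [A → . C F L], [A → . L A], [A → L . A], [C → . *], [C → . A F], [C → . C L], [L → . c] }  — shift
  I6: { [L → c .] }  — reduce
  I7: { [A → * .], [C → * .] }  — 2 reduces
  I8: { [A → . *], [A → . C F L], [A → . L A], [A → L A .], [C → . *], [C → . A F], [C → . C L], [C → A . F], [F → . *], [F → . C L F], [L → . c] }  — shift, reduce
  I9: { [A → . *], [A → . C F L], [A → . L A], [A → C . F L], [C → . *], [C → . A F], [C → . C L], [C → C . L], [F → . *], [F → . C L F], [L → . c] }  — shift
  I10: { [A → C F . L], [L → . c] }  — shift
  I11: { [A → . *], [A → . C F L], [A → . L A], [A → L . A], [C → . *], [C → . A F], [C → . C L], [C → C L .], [L → . c] }  — shift, reduce
  I12: { [A → C F L .] }  — reduce
  I13: { [C → A F .] }  — reduce
  I14: { [A → . *], [A → . C F L], [A → . L A], [A → L . A], [C → . *], [C → . A F], [C → . C L], [C → C L .], [F → . *], [F → . C L F], [F → C L . F], [L → . c] }  — shift, reduce
  I15: { [F → C L F .] }  — reduce

I1 contains complete items [A → * .], [C → * .], [F → * .] — reduce-reduce conflict.
I7 contains complete items [A → * .], [C → * .] — reduce-reduce conflict.

Answer: Yes — I1: [A → * .] vs [C → * .]; I7: [A → * .] vs [C → * .]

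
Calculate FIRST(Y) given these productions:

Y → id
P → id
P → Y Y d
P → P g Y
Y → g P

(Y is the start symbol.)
To compute FIRST(Y), examine every production with Y on the left-hand side, reading each right-hand side left to right until a non-nullable symbol is reached.

From Y → id:
  - id is a terminal: add 'id' and stop
From Y → g P:
  - g is a terminal: add 'g' and stop

Collecting: FIRST(Y) = { 'g', 'id' }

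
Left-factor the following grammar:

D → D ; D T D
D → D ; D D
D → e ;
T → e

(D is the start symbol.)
Left-factoring transforms A → αβ₁ | αβ₂ into A → αA' and A' → β₁ | β₂
(α is the longest common prefix among the alternatives). Repeat until
no nonterminal has two alternatives with a common prefix.

Round 1: D has alternatives sharing prefix 'D ; D'. Introduce D': D → D ; D D'
  Add: D' → T D
  Add: D' → D

No remaining common prefixes — done.

Resulting grammar:
D → D ; D D'
D' → T D
D' → D
D → e ;
T → e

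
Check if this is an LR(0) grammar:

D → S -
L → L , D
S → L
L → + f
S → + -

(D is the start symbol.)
Augment with D' → D and build the canonical LR(0) collection (I0 = CLOSURE({[D' → . D]}), then GOTO on every symbol after a dot until no new states appear). It has 10 states:
  I0: { [D → . S -], [D' → . D], [L → . + f], [L → . L , D], [S → . + -], [S → . L] }  — shift
  I1: { [L → + . f], [S → + . -] }  — shift
  I2: { [D' → D .] }  — accept
  I3: { [L → L . , D], [S → L .] }  — shift, reduce
  I4: { [D → S . -] }  — shift
  I5: { [D → S - .] }  — reduce
  I6: { [D → . S -], [L → . + f], [L → . L , D], [L → L , . D], [S → . + -], [S → . L] }  — shift
  I7: { [L → L , D .] }  — reduce
  I8: { [S → + - .] }  — reduce
  I9: { [L → + f .] }  — reduce

Conflict in state I3:
  Shift-reduce conflict between [S → L .] and [L → L . , D]
So the grammar is NOT LR(0).

Answer: No. Shift-reduce conflict between [S → L .] and [L → L . , D]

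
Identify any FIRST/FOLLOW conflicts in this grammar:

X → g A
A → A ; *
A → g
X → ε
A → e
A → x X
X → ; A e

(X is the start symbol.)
Yes. X → ';' A e with FOLLOW(X) on { ';' }

A FIRST/FOLLOW conflict occurs when a non-terminal N has a nullable alternative N → β (β ⇒* ε) and another alternative N → α with FIRST(α) ∩ FOLLOW(N) ≠ ∅: on such a lookahead the parser cannot decide between expanding α and letting N vanish via β.

Nullable non-terminals: X.

X: nullable alternative(s) X → ε; FOLLOW(X) = { $, ';', 'e' }
  X → g A: FIRST \ {ε} = { 'g' } — disjoint from FOLLOW(X)
  X → ε: FIRST \ {ε} = { } — this is the only nullable alternative, skip
  X → ; A e: FIRST \ {ε} = { ';' } — overlaps FOLLOW(X) on { ';' }: CONFLICT

A has no nullable alternative, so no FIRST/FOLLOW check is needed there.

So the grammar has 1 FIRST/FOLLOW conflict (marked CONFLICT above).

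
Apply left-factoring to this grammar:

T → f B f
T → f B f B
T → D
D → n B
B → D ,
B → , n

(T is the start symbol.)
Left-factoring transforms A → αβ₁ | αβ₂ into A → αA' and A' → β₁ | β₂
(α is the longest common prefix among the alternatives). Repeat until
no nonterminal has two alternatives with a common prefix.

Round 1: T has alternatives sharing prefix 'f B f'. Introduce T': T → f B f T'
  Add: T' → ε
  Add: T' → B

No remaining common prefixes — done.

Resulting grammar:
T → f B f T'
T' → ε
T' → B
T → D
D → n B
B → D ,
B → , n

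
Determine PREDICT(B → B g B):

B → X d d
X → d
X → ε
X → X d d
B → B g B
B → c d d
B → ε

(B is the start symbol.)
PREDICT(B → B g B) = (FIRST(RHS) \ {ε}) ∪ (FOLLOW(B) if ε ∈ FIRST(RHS), i.e. RHS ⇒* ε)
FIRST(B) = { 'c', 'd', 'g', ε }
FIRST(B g B) = { 'c', 'd', 'g' }
ε ∉ FIRST(B g B), so FOLLOW(B) is not added.
PREDICT(B → B g B) = { 'c', 'd', 'g' }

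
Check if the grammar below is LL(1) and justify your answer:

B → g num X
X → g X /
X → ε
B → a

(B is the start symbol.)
Relevant sets:
  FOLLOW(X) = { $, '/' }

For B:
  PREDICT(B → g num X) = { 'g' }
  PREDICT(B → a) = { 'a' }
For X:
  PREDICT(X → g X '/') = { 'g' }
  PREDICT(X → ε) = { $, '/' }

All predict sets are disjoint. The grammar IS LL(1).

Answer: Yes, the grammar is LL(1).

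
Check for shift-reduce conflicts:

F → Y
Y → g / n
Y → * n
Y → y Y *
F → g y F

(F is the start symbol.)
A shift-reduce conflict occurs when an LR(0) state has both:
  - a complete (reduce) item [A → α .] (dot at the end), and
  - a shift item [B → β . c γ] (dot before a terminal).

Augment with F' → F and build the canonical LR(0) collection (I0 = CLOSURE({[F' → . F]}), then GOTO on every symbol after a dot until no new states appear). It has 14 states:
  I0: { [F → . Y], [F → . g y F], [F' → . F], [Y → . * n], [Y → . g / n], [Y → . y Y *] }  — shift
  I1: { [Y → * . n] }  — shift
  I2: { [F' → F .] }  — accept
  I3: { [F → Y .] }  — reduce
  I4: { [F → g . y F], [Y → g . / n] }  — shift
  I5: { [Y → . * n], [Y → . g / n], [Y → . y Y *], [Y → y . Y *] }  — shift
  I6: { [Y → y Y . *] }  — shift
  I7: { [Y → g . / n] }  — shift
  I8: { [Y → g / . n] }  — shift
  I9: { [Y → g / n .] }  — reduce
  I10: { [Y → y Y * .] }  — reduce
  I11: { [F → . Y], [F → . g y F], [F → g y . F], [Y → . * n], [Y → . g / n], [Y → . y Y *] }  — shift
  I12: { [F → g y F .] }  — reduce
  I13: { [Y → * n .] }  — reduce

No state contains both a complete item and a shift item.

Answer: No shift-reduce conflicts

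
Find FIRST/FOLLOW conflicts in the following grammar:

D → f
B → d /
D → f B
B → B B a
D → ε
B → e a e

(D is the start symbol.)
No FIRST/FOLLOW conflicts.

A FIRST/FOLLOW conflict occurs when a non-terminal N has a nullable alternative N → β (β ⇒* ε) and another alternative N → α with FIRST(α) ∩ FOLLOW(N) ≠ ∅: on such a lookahead the parser cannot decide between expanding α and letting N vanish via β.

Nullable non-terminals: D.

D: nullable alternative(s) D → ε; FOLLOW(D) = { $ }
  D → f: FIRST \ {ε} = { 'f' } — disjoint from FOLLOW(D)
  D → f B: FIRST \ {ε} = { 'f' } — disjoint from FOLLOW(D)
  D → ε: FIRST \ {ε} = { } — this is the only nullable alternative, skip

B has no nullable alternative, so no FIRST/FOLLOW check is needed there.

No FIRST/FOLLOW conflicts found.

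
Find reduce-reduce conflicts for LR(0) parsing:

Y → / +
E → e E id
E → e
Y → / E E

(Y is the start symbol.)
No reduce-reduce conflicts

A reduce-reduce conflict occurs when an LR(0) state has two complete items [A → α .] and [B → β .] — both call for a reduction, and with no lookahead the parser cannot choose between them.

Augment with Y' → Y and build the canonical LR(0) collection (I0 = CLOSURE({[Y' → . Y]}), then GOTO on every symbol after a dot until no new states appear). It has 9 states:
  I0: { [Y → . / +], [Y → . / E E], [Y' → . Y] }  — shift
  I1: { [E → . e E id], [E → . e], [Y → / . +], [Y → / . E E] }  — shift
  I2: { [Y' → Y .] }  — accept
  I3: { [Y → / + .] }  — reduce
  I4: { [E → . e E id], [E → . e], [Y → / E . E] }  — shift
  I5: { [E → . e E id], [E → . e], [E → e . E id], [E → e .] }  — shift, reduce
  I6: { [E → e E . id] }  — shift
  I7: { [E → e E id .] }  — reduce
  I8: { [Y → / E E .] }  — reduce

No state contains more than one complete item.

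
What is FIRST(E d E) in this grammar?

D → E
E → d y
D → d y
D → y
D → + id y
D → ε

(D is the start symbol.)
{ 'd' }

FIRST sets of the non-terminals involved (from the grammar, by fixed-point iteration):
  FIRST(E) = { 'd' }

To compute FIRST(E d E), process the symbols left to right:
Symbol E is a non-terminal. Add FIRST(E) \ {ε} = { 'd' }
E is not nullable (ε ∉ FIRST(E)), so stop here.
FIRST(E d E) = { 'd' }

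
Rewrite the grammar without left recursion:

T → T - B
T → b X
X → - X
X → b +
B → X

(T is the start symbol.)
T → b X T'
T' → - B T'
T' → ε
X → - X
X → b +
B → X

T is directly left-recursive. The standard transformation for
  A → A α₁ | ... | A α_m | β₁ | ... | β_n
is
  A  → β₁ A' | ... | β_n A'
  A' → α₁ A' | ... | α_m A' | ε

T → b X becomes T → b X T'
T → T - B becomes T' → - B T'
Add T' → ε

Productions for other non-terminals are unchanged:
  X → - X
  X → b +
  B → X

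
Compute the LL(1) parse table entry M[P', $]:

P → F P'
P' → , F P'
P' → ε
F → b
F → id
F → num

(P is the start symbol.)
To find M[P', $], we find productions for P' where $ is in the predict set (PREDICT(N → α) = (FIRST(α) \ {ε}) ∪ (FOLLOW(N) if α ⇒* ε)).

Relevant sets:
  FOLLOW(P') = { $ }

P' → , F P': PREDICT = { ',' }
P' → ε: PREDICT = { $ }
  $ is in predict set, so this production goes in M[P', $]

M[P', $] = P' → ε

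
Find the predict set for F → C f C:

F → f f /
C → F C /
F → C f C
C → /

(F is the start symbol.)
{ '/', 'f' }

PREDICT(F → C f C) = (FIRST(RHS) \ {ε}) ∪ (FOLLOW(F) if ε ∈ FIRST(RHS), i.e. RHS ⇒* ε)
FIRST(C) = { '/', 'f' }
FIRST(C f C) = { '/', 'f' }
ε ∉ FIRST(C f C), so FOLLOW(F) is not added.
PREDICT(F → C f C) = { '/', 'f' }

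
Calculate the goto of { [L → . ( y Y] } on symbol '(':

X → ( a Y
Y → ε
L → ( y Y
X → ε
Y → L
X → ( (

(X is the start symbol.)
{ [L → ( . y Y] }

GOTO(I, '(') = CLOSURE({ [A → αX.β] : [A → α.Xβ] ∈ I, X = '(' })

Items with dot before '(', with the dot advanced:
  [L → . ( y Y] → [L → ( . y Y]
Closure adds nothing (no advanced item has the dot before a non-terminal).

GOTO = { [L → ( . y Y] }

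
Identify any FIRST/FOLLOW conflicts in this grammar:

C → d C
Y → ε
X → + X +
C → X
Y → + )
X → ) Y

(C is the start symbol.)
A FIRST/FOLLOW conflict occurs when a non-terminal N has a nullable alternative N → β (β ⇒* ε) and another alternative N → α with FIRST(α) ∩ FOLLOW(N) ≠ ∅: on such a lookahead the parser cannot decide between expanding α and letting N vanish via β.

Nullable non-terminals: Y.

Y: nullable alternative(s) Y → ε; FOLLOW(Y) = { $, '+' }
  Y → ε: FIRST \ {ε} = { } — this is the only nullable alternative, skip
  Y → + ): FIRST \ {ε} = { '+' } — overlaps FOLLOW(Y) on { '+' }: CONFLICT

C, X have no nullable alternative, so no FIRST/FOLLOW check is needed there.

So the grammar has 1 FIRST/FOLLOW conflict (marked CONFLICT above).

Answer: Yes. Y → '+' ')' with FOLLOW(Y) on { '+' }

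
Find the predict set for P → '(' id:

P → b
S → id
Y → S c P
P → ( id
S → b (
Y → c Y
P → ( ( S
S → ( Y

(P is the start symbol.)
{ '(' }

PREDICT(P → '(' id) = (FIRST(RHS) \ {ε}) ∪ (FOLLOW(P) if ε ∈ FIRST(RHS), i.e. RHS ⇒* ε)
FIRST('(' id) = { '(' }
ε ∉ FIRST('(' id), so FOLLOW(P) is not added.
PREDICT(P → '(' id) = { '(' }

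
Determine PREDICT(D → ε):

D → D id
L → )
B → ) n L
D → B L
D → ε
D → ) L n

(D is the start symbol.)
PREDICT(D → ε) = (FIRST(RHS) \ {ε}) ∪ (FOLLOW(D) if ε ∈ FIRST(RHS), i.e. RHS ⇒* ε)
The right-hand side is ε (FIRST(ε) = { ε }), so the predict set is FOLLOW(D) = { $, 'id' }
PREDICT(D → ε) = { $, 'id' }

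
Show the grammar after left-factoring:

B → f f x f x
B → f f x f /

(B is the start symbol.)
Left-factoring transforms A → αβ₁ | αβ₂ into A → αA' and A' → β₁ | β₂
(α is the longest common prefix among the alternatives). Repeat until
no nonterminal has two alternatives with a common prefix.

Round 1: B has alternatives sharing prefix 'f f x f'. Introduce B': B → f f x f B'
  Add: B' → x
  Add: B' → /

No remaining common prefixes — done.

Resulting grammar:
B → f f x f B'
B' → x
B' → /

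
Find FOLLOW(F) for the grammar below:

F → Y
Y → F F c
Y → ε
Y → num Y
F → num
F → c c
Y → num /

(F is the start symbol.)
{ $, 'c', 'num' }

To compute FOLLOW(F), find every occurrence of F on a right-hand side N → α F β: add FIRST(β) \ {ε}, and if β is empty or nullable also add FOLLOW(N). Iterate to a fixed point.

F is the start symbol, so $ ∈ FOLLOW(F).
In Y → F F c: F is followed by F c, add FIRST(F c) \ {ε} = { 'c', 'num' }
In Y → F F c: F is followed by c, add FIRST(c) \ {ε} = { 'c' }

Taking the union: FOLLOW(F) = { $, 'c', 'num' }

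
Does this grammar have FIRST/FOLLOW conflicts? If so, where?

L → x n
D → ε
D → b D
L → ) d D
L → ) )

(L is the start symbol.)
No FIRST/FOLLOW conflicts.

Nullable non-terminals: D.

D: nullable alternative(s) D → ε; FOLLOW(D) = { $ }
  D → ε: FIRST \ {ε} = { } — this is the only nullable alternative, skip
  D → b D: FIRST \ {ε} = { 'b' } — disjoint from FOLLOW(D)

L has no nullable alternative, so no FIRST/FOLLOW check is needed there.

No FIRST/FOLLOW conflicts found.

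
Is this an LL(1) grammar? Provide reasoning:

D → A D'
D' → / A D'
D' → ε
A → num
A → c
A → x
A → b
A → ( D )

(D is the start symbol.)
Yes, the grammar is LL(1).

Relevant sets:
  FOLLOW(D') = { $, ')' }

For D':
  PREDICT(D' → '/' A D') = { '/' }
  PREDICT(D' → ε) = { $, ')' }
For A:
  PREDICT(A → num) = { 'num' }
  PREDICT(A → c) = { 'c' }
  PREDICT(A → x) = { 'x' }
  PREDICT(A → b) = { 'b' }
  PREDICT(A → '(' D ')') = { '(' }
D has a single production, so nothing to check there.

All predict sets are disjoint. The grammar IS LL(1).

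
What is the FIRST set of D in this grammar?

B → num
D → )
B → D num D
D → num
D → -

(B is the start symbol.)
{ ')', '-', 'num' }

To compute FIRST(D), examine every production with D on the left-hand side, reading each right-hand side left to right until a non-nullable symbol is reached.

From D → ):
  - ')' is a terminal: add ')' and stop
From D → num:
  - num is a terminal: add 'num' and stop
From D → -:
  - '-' is a terminal: add '-' and stop

Collecting: FIRST(D) = { ')', '-', 'num' }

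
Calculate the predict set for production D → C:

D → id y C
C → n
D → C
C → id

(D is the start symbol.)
{ 'id', 'n' }

PREDICT(D → C) = (FIRST(RHS) \ {ε}) ∪ (FOLLOW(D) if ε ∈ FIRST(RHS), i.e. RHS ⇒* ε)
FIRST(C) = { 'id', 'n' }
FIRST(C) = { 'id', 'n' }
ε ∉ FIRST(C), so FOLLOW(D) is not added.
PREDICT(D → C) = { 'id', 'n' }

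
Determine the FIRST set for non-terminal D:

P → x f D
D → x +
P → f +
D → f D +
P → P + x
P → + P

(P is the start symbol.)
To compute FIRST(D), examine every production with D on the left-hand side, reading each right-hand side left to right until a non-nullable symbol is reached.

From D → x +:
  - x is a terminal: add 'x' and stop
From D → f D +:
  - f is a terminal: add 'f' and stop

Collecting: FIRST(D) = { 'f', 'x' }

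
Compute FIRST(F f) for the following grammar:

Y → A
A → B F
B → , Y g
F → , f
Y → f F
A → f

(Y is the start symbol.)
FIRST sets of the non-terminals involved (from the grammar, by fixed-point iteration):
  FIRST(F) = { ',' }

To compute FIRST(F f), process the symbols left to right:
Symbol F is a non-terminal. Add FIRST(F) \ {ε} = { ',' }
F is not nullable (ε ∉ FIRST(F)), so stop here.
FIRST(F f) = { ',' }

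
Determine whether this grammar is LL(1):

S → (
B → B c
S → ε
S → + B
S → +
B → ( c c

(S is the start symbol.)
No. Predict set conflict for S: { '+' }

A grammar is LL(1) if for each non-terminal N with multiple productions, the predict sets of those productions are pairwise disjoint, where PREDICT(N → α) = (FIRST(α) \ {ε}) ∪ (FOLLOW(N) if α ⇒* ε).

Relevant sets:
  FIRST(B) = { '(' }
  FOLLOW(S) = { $ }

For S:
  PREDICT(S → '(') = { '(' }
  PREDICT(S → ε) = { $ }
  PREDICT(S → '+' B) = { '+' }
  PREDICT(S → '+') = { '+' }
For B:
  PREDICT(B → B c) = { '(' }
  PREDICT(B → '(' c c) = { '(' }

Conflict found: Predict set conflict for S: { '+' }
The grammar is NOT LL(1).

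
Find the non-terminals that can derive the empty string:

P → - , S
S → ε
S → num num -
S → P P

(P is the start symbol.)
{ 'S' }

A non-terminal is nullable if it can derive ε (the empty string): either it has an ε-production, or it has a production whose right-hand side consists entirely of nullable non-terminals.

ε-productions: S → ε
So S is immediately nullable.
No further non-terminal can be added: every production for the remaining non-terminals contains a terminal or a non-nullable non-terminal.
Nullable = { 'S' }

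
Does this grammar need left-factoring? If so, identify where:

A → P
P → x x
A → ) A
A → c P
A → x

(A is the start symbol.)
No, left-factoring is not needed

Left-factoring is needed when two productions for the same non-terminal
share a common prefix on the right-hand side.

Productions for A:
  A → P
  A → ) A
  A → c P
  A → x

No common prefixes found.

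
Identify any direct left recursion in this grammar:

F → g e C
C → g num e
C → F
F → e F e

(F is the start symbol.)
F → g e C: starts with g
C → g num e: starts with g
C → F: starts with F
F → e F e: starts with e

No direct left recursion found.

Answer: No direct left recursion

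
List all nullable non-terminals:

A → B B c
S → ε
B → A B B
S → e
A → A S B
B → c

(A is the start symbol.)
{ 'S' }

A non-terminal is nullable if it can derive ε (the empty string): either it has an ε-production, or it has a production whose right-hand side consists entirely of nullable non-terminals.

ε-productions: S → ε
So S is immediately nullable.
No further non-terminal can be added: every production for the remaining non-terminals contains a terminal or a non-nullable non-terminal.
Nullable = { 'S' }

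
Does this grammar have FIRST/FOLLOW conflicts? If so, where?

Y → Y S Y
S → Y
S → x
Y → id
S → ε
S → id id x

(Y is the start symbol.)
A FIRST/FOLLOW conflict occurs when a non-terminal N has a nullable alternative N → β (β ⇒* ε) and another alternative N → α with FIRST(α) ∩ FOLLOW(N) ≠ ∅: on such a lookahead the parser cannot decide between expanding α and letting N vanish via β.

Nullable non-terminals: S.
FIRST sets used below: FIRST(Y) = { 'id' }

S: nullable alternative(s) S → ε; FOLLOW(S) = { 'id' }
  S → Y: FIRST \ {ε} = { 'id' } — overlaps FOLLOW(S) on { 'id' }: CONFLICT
  S → x: FIRST \ {ε} = { 'x' } — disjoint from FOLLOW(S)
  S → ε: FIRST \ {ε} = { } — this is the only nullable alternative, skip
  S → id id x: FIRST \ {ε} = { 'id' } — overlaps FOLLOW(S) on { 'id' }: CONFLICT

Y has no nullable alternative, so no FIRST/FOLLOW check is needed there.

So the grammar has 2 FIRST/FOLLOW conflicts (marked CONFLICT above).

Answer: Yes. S → Y with FOLLOW(S) on { 'id' }; S → id id x with FOLLOW(S) on { 'id' }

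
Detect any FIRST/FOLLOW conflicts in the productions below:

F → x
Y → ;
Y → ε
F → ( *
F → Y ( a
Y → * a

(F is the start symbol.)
A FIRST/FOLLOW conflict occurs when a non-terminal N has a nullable alternative N → β (β ⇒* ε) and another alternative N → α with FIRST(α) ∩ FOLLOW(N) ≠ ∅: on such a lookahead the parser cannot decide between expanding α and letting N vanish via β.

Nullable non-terminals: Y.

Y: nullable alternative(s) Y → ε; FOLLOW(Y) = { '(' }
  Y → ;: FIRST \ {ε} = { ';' } — disjoint from FOLLOW(Y)
  Y → ε: FIRST \ {ε} = { } — this is the only nullable alternative, skip
  Y → * a: FIRST \ {ε} = { '*' } — disjoint from FOLLOW(Y)

F has no nullable alternative, so no FIRST/FOLLOW check is needed there.

No FIRST/FOLLOW conflicts found.

Answer: No FIRST/FOLLOW conflicts.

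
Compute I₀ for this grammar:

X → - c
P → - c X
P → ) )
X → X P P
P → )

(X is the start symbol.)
First, augment the grammar with X' → X
I₀ = CLOSURE({ [X' → . X] }):
  [X' → . X] has the dot before X: add [X → . - c], [X → . X P P]
No further items can be added.

I₀ = { [X → . - c], [X → . X P P], [X' → . X] }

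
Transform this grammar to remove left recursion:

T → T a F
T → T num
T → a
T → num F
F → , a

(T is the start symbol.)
T → a T'
T → num F T'
T' → a F T'
T' → num T'
T' → ε
F → , a

T is directly left-recursive. The standard transformation for
  A → A α₁ | ... | A α_m | β₁ | ... | β_n
is
  A  → β₁ A' | ... | β_n A'
  A' → α₁ A' | ... | α_m A' | ε

T → a becomes T → a T'
T → num F becomes T → num F T'
T → T a F becomes T' → a F T'
T → T num becomes T' → num T'
Add T' → ε

Productions for other non-terminals are unchanged:
  F → , a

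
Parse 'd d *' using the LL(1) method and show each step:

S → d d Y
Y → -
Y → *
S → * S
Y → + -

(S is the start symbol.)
LL(1) parsing maintains a stack (initially the start symbol over $) and the input. At each step: if the stack top is a terminal, match it against the current input token; if it is a non-terminal N, replace it with the RHS of M[N, lookahead] (the unique production whose predict set contains the lookahead).

Stack is shown with the top on the left.

Stack    Input    Action
------------------------
S $      d d * $  output S → d d Y
d d Y $  d d * $  match 'd'
d Y $    d * $    match 'd'
Y $      * $      output Y → *
* $      * $      match '*'
$        $        accept

The string is accepted.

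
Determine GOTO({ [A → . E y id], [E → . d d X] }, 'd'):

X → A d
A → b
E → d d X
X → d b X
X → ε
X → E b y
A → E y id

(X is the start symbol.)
{ [E → d . d X] }

GOTO(I, 'd') = CLOSURE({ [A → αX.β] : [A → α.Xβ] ∈ I, X = 'd' })

Items with dot before 'd', with the dot advanced:
  [E → . d d X] → [E → d . d X]
Closure adds nothing (no advanced item has the dot before a non-terminal).

GOTO = { [E → d . d X] }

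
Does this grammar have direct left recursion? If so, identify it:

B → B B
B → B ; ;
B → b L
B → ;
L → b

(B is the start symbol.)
Direct left recursion occurs when N → N α for some non-terminal N (the right-hand side begins with the left-hand side itself).

B → B B: LEFT RECURSIVE (starts with B)
B → B ; ;: LEFT RECURSIVE (starts with B)
B → b L: starts with b
B → ;: starts with ';'
L → b: starts with b

The grammar has direct left recursion on: B.

Answer: Yes, B is left-recursive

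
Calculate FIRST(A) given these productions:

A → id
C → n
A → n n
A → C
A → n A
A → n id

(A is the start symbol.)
To compute FIRST(A), examine every production with A on the left-hand side, reading each right-hand side left to right until a non-nullable symbol is reached.

FIRST sets of the other non-terminals involved (by the same procedure, iterated to a fixed point):
  FIRST(C) = { 'n' }

From A → id:
  - id is a terminal: add 'id' and stop
From A → n n:
  - n is a terminal: add 'n' and stop
From A → C:
  - C is a non-terminal: add FIRST(C) \ {ε} = { 'n' }
    C is not nullable, so stop
From A → n A:
  - n is a terminal: add 'n' and stop
From A → n id:
  - n is a terminal: add 'n' and stop

Collecting: FIRST(A) = { 'id', 'n' }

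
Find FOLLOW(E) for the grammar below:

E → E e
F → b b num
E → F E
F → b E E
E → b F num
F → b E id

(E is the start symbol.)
{ $, 'b', 'e', 'id', 'num' }

To compute FOLLOW(E), find every occurrence of E on a right-hand side N → α E β: add FIRST(β) \ {ε}, and if β is empty or nullable also add FOLLOW(N). Iterate to a fixed point.

E is the start symbol, so $ ∈ FOLLOW(E).
In E → E e: E is followed by e, add FIRST(e) \ {ε} = { 'e' }
In E → F E: E is at the end; this adds FOLLOW(E) to itself — nothing new
In F → b E E: E is followed by E, add FIRST(E) \ {ε} = { 'b' }
In F → b E E: E is at the end, add FOLLOW(F)
In F → b E id: E is followed by id, add FIRST(id) \ {ε} = { 'id' }

The FOLLOW sets referred to above (computed the same way, to a fixed point):
  FOLLOW(F) = { 'b', 'num' }

Taking the union: FOLLOW(E) = { $, 'b', 'e', 'id', 'num' }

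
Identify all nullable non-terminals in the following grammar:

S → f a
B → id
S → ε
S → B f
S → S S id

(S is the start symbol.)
{ 'S' }

ε-productions: S → ε
So S is immediately nullable.
No further non-terminal can be added: every production for the remaining non-terminals contains a terminal or a non-nullable non-terminal.
Nullable = { 'S' }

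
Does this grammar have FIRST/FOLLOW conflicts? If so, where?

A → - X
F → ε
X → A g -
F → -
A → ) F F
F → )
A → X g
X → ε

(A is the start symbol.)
Yes. F → '-' with FOLLOW(F) on { '-' }; F → ')' with FOLLOW(F) on { ')' }; X → A g '-' with FOLLOW(X) on { 'g' }

A FIRST/FOLLOW conflict occurs when a non-terminal N has a nullable alternative N → β (β ⇒* ε) and another alternative N → α with FIRST(α) ∩ FOLLOW(N) ≠ ∅: on such a lookahead the parser cannot decide between expanding α and letting N vanish via β.

Nullable non-terminals: F, X.
FIRST sets used below: FIRST(A) = { ')', '-', 'g' }

F: nullable alternative(s) F → ε; FOLLOW(F) = { $, ')', '-', 'g' }
  F → ε: FIRST \ {ε} = { } — this is the only nullable alternative, skip
  F → -: FIRST \ {ε} = { '-' } — overlaps FOLLOW(F) on { '-' }: CONFLICT
  F → ): FIRST \ {ε} = { ')' } — overlaps FOLLOW(F) on { ')' }: CONFLICT

X: nullable alternative(s) X → ε; FOLLOW(X) = { $, 'g' }
  X → A g -: FIRST \ {ε} = { ')', '-', 'g' } — overlaps FOLLOW(X) on { 'g' }: CONFLICT
  X → ε: FIRST \ {ε} = { } — this is the only nullable alternative, skip

A has no nullable alternative, so no FIRST/FOLLOW check is needed there.

So the grammar has 3 FIRST/FOLLOW conflicts (marked CONFLICT above).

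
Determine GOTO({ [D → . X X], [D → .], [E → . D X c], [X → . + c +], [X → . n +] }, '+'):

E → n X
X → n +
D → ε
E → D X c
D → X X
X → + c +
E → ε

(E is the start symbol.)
{ [X → + . c +] }

GOTO(I, '+') = CLOSURE({ [A → αX.β] : [A → α.Xβ] ∈ I, X = '+' })

Items with dot before '+', with the dot advanced:
  [X → . + c +] → [X → + . c +]
Closure adds nothing (no advanced item has the dot before a non-terminal).

GOTO = { [X → + . c +] }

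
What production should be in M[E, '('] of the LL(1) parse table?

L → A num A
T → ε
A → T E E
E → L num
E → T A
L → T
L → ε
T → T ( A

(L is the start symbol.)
To find M[E, '('], we find productions for E where '(' is in the predict set (PREDICT(N → α) = (FIRST(α) \ {ε}) ∪ (FOLLOW(N) if α ⇒* ε)).

Relevant sets:
  FIRST(L) = { '(', 'num', ε }
  FIRST(T) = { '(', ε }
  FIRST(A) = { '(', 'num' }

E → L num: PREDICT = { '(', 'num' }
  '(' is in predict set, so this production goes in M[E, '(']
E → T A: PREDICT = { '(', 'num' }
  '(' is in predict set, so this production goes in M[E, '(']

M[E, '('] = E → L num, E → T A  (a multiply-defined cell — the grammar is not LL(1))

Answer: E → L num, E → T A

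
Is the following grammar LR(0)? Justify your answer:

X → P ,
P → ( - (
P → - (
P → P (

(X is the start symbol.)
Yes, the grammar is LR(0)

Augment with X' → X and build the canonical LR(0) collection (I0 = CLOSURE({[X' → . X]}), then GOTO on every symbol after a dot until no new states appear). It has 10 states:
  I0: { [P → . ( - (], [P → . - (], [P → . P (], [X → . P ,], [X' → . X] }  — shift
  I1: { [P → ( . - (] }  — shift
  I2: { [P → - . (] }  — shift
  I3: { [P → P . (], [X → P . ,] }  — shift
  I4: { [X' → X .] }  — accept
  I5: { [P → P ( .] }  — reduce
  I6: { [X → P , .] }  — reduce
  I7: { [P → - ( .] }  — reduce
  I8: { [P → ( - . (] }  — shift
  I9: { [P → ( - ( .] }  — reduce

Every state is either a pure shift/goto state or contains exactly one complete item and nothing to shift — no conflicts. The grammar is LR(0).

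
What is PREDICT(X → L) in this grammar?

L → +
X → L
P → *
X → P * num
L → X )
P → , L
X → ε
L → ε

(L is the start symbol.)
PREDICT(X → L) = (FIRST(RHS) \ {ε}) ∪ (FOLLOW(X) if ε ∈ FIRST(RHS), i.e. RHS ⇒* ε)
FIRST(L) = { ')', '*', '+', ',', ε }
FIRST(L) = { ')', '*', '+', ',', ε }
ε ∈ FIRST(L) (the right-hand side is nullable), so add FOLLOW(X) = { ')' }
PREDICT(X → L) = { ')', '*', '+', ',' }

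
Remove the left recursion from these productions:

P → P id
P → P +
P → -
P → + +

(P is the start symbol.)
P is directly left-recursive. The standard transformation for
  A → A α₁ | ... | A α_m | β₁ | ... | β_n
is
  A  → β₁ A' | ... | β_n A'
  A' → α₁ A' | ... | α_m A' | ε

P → - becomes P → - P'
P → + + becomes P → + + P'
P → P id becomes P' → id P'
P → P + becomes P' → + P'
Add P' → ε

Resulting grammar:
P → - P'
P → + + P'
P' → id P'
P' → + P'
P' → ε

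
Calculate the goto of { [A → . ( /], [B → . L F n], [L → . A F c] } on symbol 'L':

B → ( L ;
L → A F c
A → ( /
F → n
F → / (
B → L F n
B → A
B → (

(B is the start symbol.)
GOTO(I, 'L') = CLOSURE({ [A → αX.β] : [A → α.Xβ] ∈ I, X = 'L' })

Items with dot before 'L', with the dot advanced:
  [B → . L F n] → [B → L . F n]
Closure of the advanced items:
  [B → L . F n] has the dot before F: add [F → . n], [F → . / (]

GOTO = { [B → L . F n], [F → . / (], [F → . n] }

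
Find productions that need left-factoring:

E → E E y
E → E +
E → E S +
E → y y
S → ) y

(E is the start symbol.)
Yes, E has productions with common prefix 'E'

Left-factoring is needed when two productions for the same non-terminal
share a common prefix on the right-hand side.

Productions for E:
  E → E E y
  E → E +
  E → E S +
  E → y y

Found common prefix 'E' in productions for E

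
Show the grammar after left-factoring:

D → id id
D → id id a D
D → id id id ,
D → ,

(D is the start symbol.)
Left-factoring transforms A → αβ₁ | αβ₂ into A → αA' and A' → β₁ | β₂
(α is the longest common prefix among the alternatives). Repeat until
no nonterminal has two alternatives with a common prefix.

Round 1: D has alternatives sharing prefix 'id id'. Introduce D': D → id id D'
  Add: D' → ε
  Add: D' → a D
  Add: D' → id ,

No remaining common prefixes — done.

Resulting grammar:
D → id id D'
D' → ε
D' → a D
D' → id ,
D → ,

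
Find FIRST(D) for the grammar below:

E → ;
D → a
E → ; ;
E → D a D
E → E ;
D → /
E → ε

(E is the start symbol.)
{ '/', 'a' }

To compute FIRST(D), examine every production with D on the left-hand side, reading each right-hand side left to right until a non-nullable symbol is reached.

From D → a:
  - a is a terminal: add 'a' and stop
From D → /:
  - '/' is a terminal: add '/' and stop

Collecting: FIRST(D) = { '/', 'a' }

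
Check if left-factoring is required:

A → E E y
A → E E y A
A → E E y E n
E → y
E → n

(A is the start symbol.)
Yes, A has productions with common prefix 'E E y'

Left-factoring is needed when two productions for the same non-terminal
share a common prefix on the right-hand side.

Productions for A:
  A → E E y
  A → E E y A
  A → E E y E n
Productions for E:
  E → y
  E → n

Found common prefix 'E E y' in productions for A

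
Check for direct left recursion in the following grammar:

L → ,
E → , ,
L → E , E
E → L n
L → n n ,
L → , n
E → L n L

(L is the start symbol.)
No direct left recursion

L → ,: starts with ','
E → , ,: starts with ','
L → E , E: starts with E
E → L n: starts with L
L → n n ,: starts with n
L → , n: starts with ','
E → L n L: starts with L

No direct left recursion found.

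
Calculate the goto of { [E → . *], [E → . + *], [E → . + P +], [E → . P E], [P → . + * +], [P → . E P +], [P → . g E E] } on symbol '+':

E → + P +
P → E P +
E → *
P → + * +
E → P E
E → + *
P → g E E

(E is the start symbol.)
{ [E → + . *], [E → + . P +], [E → . *], [E → . + *], [E → . + P +], [E → . P E], [P → + . * +], [P → . + * +], [P → . E P +], [P → . g E E] }

GOTO(I, '+') = CLOSURE({ [A → αX.β] : [A → α.Xβ] ∈ I, X = '+' })

Items with dot before '+', with the dot advanced:
  [E → . + *] → [E → + . *]
  [E → . + P +] → [E → + . P +]
  [P → . + * +] → [P → + . * +]
Closure of the advanced items:
  [E → + . P +] has the dot before P: add [P → . E P +], [P → . + * +], [P → . g E E]
  [P → . E P +] has the dot before E: add [E → . + P +], [E → . *], [E → . P E], [E → . + *]

GOTO = { [E → + . *], [E → + . P +], [E → . *], [E → . + *], [E → . + P +], [E → . P E], [P → + . * +], [P → . + * +], [P → . E P +], [P → . g E E] }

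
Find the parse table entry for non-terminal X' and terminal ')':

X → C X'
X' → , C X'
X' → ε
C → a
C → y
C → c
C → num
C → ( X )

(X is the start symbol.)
To find M[X', ')'], we find productions for X' where ')' is in the predict set (PREDICT(N → α) = (FIRST(α) \ {ε}) ∪ (FOLLOW(N) if α ⇒* ε)).

Relevant sets:
  FOLLOW(X') = { $, ')' }

X' → , C X': PREDICT = { ',' }
X' → ε: PREDICT = { $, ')' }
  ')' is in predict set, so this production goes in M[X', ')']

M[X', ')'] = X' → ε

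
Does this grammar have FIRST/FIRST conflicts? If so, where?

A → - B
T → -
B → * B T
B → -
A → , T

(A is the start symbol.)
No FIRST/FIRST conflicts.

Productions for A:
  A → - B: FIRST = { '-' }
  A → , T: FIRST = { ',' }
Productions for B:
  B → * B T: FIRST = { '*' }
  B → -: FIRST = { '-' }
T has only one production, so no FIRST/FIRST conflict is possible there.

All alternatives of each non-terminal have pairwise disjoint FIRST sets.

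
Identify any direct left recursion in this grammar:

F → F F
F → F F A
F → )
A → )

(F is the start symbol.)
Direct left recursion occurs when N → N α for some non-terminal N (the right-hand side begins with the left-hand side itself).

F → F F: LEFT RECURSIVE (starts with F)
F → F F A: LEFT RECURSIVE (starts with F)
F → ): starts with ')'
A → ): starts with ')'

The grammar has direct left recursion on: F.

Answer: Yes, F is left-recursive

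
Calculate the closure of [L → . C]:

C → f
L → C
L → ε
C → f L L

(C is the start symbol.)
{ [C → . f L L], [C → . f], [L → . C] }

To compute CLOSURE, for each item [A → α.Bβ] where B is a non-terminal, add [B → .γ] for all productions B → γ; repeat for the newly added items until nothing changes.

Start with: [L → . C]
  [L → . C] has the dot before C: add [C → . f], [C → . f L L]
No further items can be added.

CLOSURE = { [C → . f L L], [C → . f], [L → . C] }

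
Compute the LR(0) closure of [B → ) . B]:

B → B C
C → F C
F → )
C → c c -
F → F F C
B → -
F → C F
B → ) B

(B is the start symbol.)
{ [B → ) . B], [B → . ) B], [B → . -], [B → . B C] }

To compute CLOSURE, for each item [A → α.Bβ] where B is a non-terminal, add [B → .γ] for all productions B → γ; repeat for the newly added items until nothing changes.

Start with: [B → ) . B]
  [B → ) . B] has the dot before B: add [B → . B C], [B → . -], [B → . ) B]
No further items can be added.

CLOSURE = { [B → ) . B], [B → . ) B], [B → . -], [B → . B C] }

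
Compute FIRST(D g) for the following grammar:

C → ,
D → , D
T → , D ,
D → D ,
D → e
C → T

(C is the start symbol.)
FIRST sets of the non-terminals involved (from the grammar, by fixed-point iteration):
  FIRST(D) = { ',', 'e' }

To compute FIRST(D g), process the symbols left to right:
Symbol D is a non-terminal. Add FIRST(D) \ {ε} = { ',', 'e' }
D is not nullable (ε ∉ FIRST(D)), so stop here.
FIRST(D g) = { ',', 'e' }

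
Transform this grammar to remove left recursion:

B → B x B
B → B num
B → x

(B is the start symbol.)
B is directly left-recursive. The standard transformation for
  A → A α₁ | ... | A α_m | β₁ | ... | β_n
is
  A  → β₁ A' | ... | β_n A'
  A' → α₁ A' | ... | α_m A' | ε

B → x becomes B → x B'
B → B x B becomes B' → x B B'
B → B num becomes B' → num B'
Add B' → ε

Resulting grammar:
B → x B'
B' → x B B'
B' → num B'
B' → ε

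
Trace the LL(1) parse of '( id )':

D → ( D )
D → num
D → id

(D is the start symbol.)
Stack is shown with the top on the left.

Stack    Input     Action
-------------------------
D $      ( id ) $  output D → ( D )
( D ) $  ( id ) $  match '('
D ) $    id ) $    output D → id
id ) $   id ) $    match 'id'
) $      ) $       match ')'
$        $         accept

The string is accepted.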